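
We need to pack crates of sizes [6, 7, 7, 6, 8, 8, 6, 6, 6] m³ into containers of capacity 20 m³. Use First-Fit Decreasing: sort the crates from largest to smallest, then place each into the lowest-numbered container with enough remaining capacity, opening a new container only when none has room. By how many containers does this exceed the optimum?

1

First-Fit Decreasing: [8,8] [7,7,6] [6,6,6] [6] → 4 containers.
Total size 60 m³; any packing needs at least ⌈60/20⌉ = 3 containers.
An optimal packing achieves that bound: [8,6,6] [8,6,6] [7,7,6] → 3 containers.
Excess: 4 − 3 = 1.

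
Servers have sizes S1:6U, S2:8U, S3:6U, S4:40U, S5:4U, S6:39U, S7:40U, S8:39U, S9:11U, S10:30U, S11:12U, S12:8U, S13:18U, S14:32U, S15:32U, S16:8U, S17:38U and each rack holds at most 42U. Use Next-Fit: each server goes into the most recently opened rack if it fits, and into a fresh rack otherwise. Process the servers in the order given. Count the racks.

S1 (6U) → rack 1 (remaining 36U)
S2 (8U) → rack 1 (remaining 28U)
S3 (6U) → rack 1 (remaining 22U)
S4 (40U) → rack 2 (remaining 2U)
S5 (4U) → rack 3 (remaining 38U)
S6 (39U) → rack 4 (remaining 3U)
S7 (40U) → rack 5 (remaining 2U)
S8 (39U) → rack 6 (remaining 3U)
S9 (11U) → rack 7 (remaining 31U)
S10 (30U) → rack 7 (remaining 1U)
S11 (12U) → rack 8 (remaining 30U)
S12 (8U) → rack 8 (remaining 22U)
S13 (18U) → rack 8 (remaining 4U)
S14 (32U) → rack 9 (remaining 10U)
S15 (32U) → rack 10 (remaining 10U)
S16 (8U) → rack 10 (remaining 2U)
S17 (38U) → rack 11 (remaining 4U)
Final racks: [6,8,6] [40] [4] [39] [40] [39] [11,30] [12,8,18] [32] [32,8] [38].

11 racks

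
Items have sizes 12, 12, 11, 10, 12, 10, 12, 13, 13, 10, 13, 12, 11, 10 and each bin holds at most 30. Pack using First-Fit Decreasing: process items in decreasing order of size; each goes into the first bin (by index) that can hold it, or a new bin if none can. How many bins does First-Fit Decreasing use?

7

Sorted descending: 13, 13, 13, 12, 12, 12, 12, 12, 11, 11, 10, 10, 10, 10.
bin 1: place 13, 17 left
bin 1: place 13, 4 left
bin 2: place 13, 17 left
bin 2: place 12, 5 left
bin 3: place 12, 18 left
bin 3: place 12, 6 left
bin 4: place 12, 18 left
bin 4: place 12, 6 left
bin 5: place 11, 19 left
bin 5: place 11, 8 left
bin 6: place 10, 20 left
bin 6: place 10, 10 left
bin 6: place 10, 0 left
bin 7: place 10, 20 left
Final bins: [13,13] [13,12] [12,12] [12,12] [11,11] [10,10,10] [10].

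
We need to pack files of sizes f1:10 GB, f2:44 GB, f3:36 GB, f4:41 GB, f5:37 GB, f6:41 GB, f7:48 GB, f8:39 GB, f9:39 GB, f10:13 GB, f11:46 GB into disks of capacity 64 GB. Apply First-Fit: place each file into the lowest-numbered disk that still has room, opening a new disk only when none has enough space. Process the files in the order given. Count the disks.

Put f1 (10 GB) in disk 1; 54 GB remain.
Put f2 (44 GB) in disk 1; 10 GB remain.
Put f3 (36 GB) in disk 2; 28 GB remain.
Put f4 (41 GB) in disk 3; 23 GB remain.
Put f5 (37 GB) in disk 4; 27 GB remain.
Put f6 (41 GB) in disk 5; 23 GB remain.
Put f7 (48 GB) in disk 6; 16 GB remain.
Put f8 (39 GB) in disk 7; 25 GB remain.
Put f9 (39 GB) in disk 8; 25 GB remain.
Put f10 (13 GB) in disk 2; 15 GB remain.
Put f11 (46 GB) in disk 9; 18 GB remain.

9 disks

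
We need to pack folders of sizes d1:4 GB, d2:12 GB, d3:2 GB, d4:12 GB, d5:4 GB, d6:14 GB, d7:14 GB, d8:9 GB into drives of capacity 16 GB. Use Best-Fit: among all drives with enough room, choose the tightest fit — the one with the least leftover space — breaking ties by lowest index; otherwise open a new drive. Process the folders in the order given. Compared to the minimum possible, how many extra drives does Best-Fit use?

Best-Fit: [4,12] [2,12] [4,9] [14] [14] → 5 drives.
Total size 71 GB; any packing needs at least ⌈71/16⌉ = 5 drives.
So 5 is already optimal.

0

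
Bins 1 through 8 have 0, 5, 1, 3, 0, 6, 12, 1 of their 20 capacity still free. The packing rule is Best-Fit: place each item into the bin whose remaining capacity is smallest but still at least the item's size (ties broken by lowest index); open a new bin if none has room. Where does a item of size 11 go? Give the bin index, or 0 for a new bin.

Bins with room: bin 7 (12).
Tightest fit is bin 7 with 12 free.

7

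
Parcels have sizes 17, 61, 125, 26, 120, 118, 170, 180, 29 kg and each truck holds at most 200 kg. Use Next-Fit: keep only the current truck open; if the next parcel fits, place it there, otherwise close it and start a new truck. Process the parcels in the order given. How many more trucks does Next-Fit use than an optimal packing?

2

Next-Fit: [17,61] [125,26] [120] [118] [170] [180] [29] → 7 trucks.
Total size 846 kg; any packing needs at least ⌈846/200⌉ = 5 trucks.
An optimal packing achieves that bound: [180,17] [170,29] [125,61] [120,26] [118] → 5 trucks.
Excess: 7 − 5 = 2.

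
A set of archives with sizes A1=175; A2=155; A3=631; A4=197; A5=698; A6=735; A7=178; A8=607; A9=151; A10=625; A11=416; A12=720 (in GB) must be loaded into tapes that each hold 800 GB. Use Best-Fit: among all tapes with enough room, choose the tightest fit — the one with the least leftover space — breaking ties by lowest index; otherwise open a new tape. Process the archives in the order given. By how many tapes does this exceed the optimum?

Best-Fit: [175,155,197,178] [631,151] [698] [735] [607] [625] [416] [720] → 8 tapes.
Total size 5288 GB; any packing needs at least ⌈5288/800⌉ = 7 tapes.
An optimal packing achieves that bound: [735] [720] [698] [631,155] [625,175] [607,178] [416,197,151] → 7 tapes.
Excess: 8 − 7 = 1.

1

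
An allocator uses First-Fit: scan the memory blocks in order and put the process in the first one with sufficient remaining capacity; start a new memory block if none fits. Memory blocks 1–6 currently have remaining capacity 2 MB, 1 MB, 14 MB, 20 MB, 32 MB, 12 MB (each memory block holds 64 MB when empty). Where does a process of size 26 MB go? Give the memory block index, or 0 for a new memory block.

Memory blocks with room: memory block 5 (32 MB).
The first with room is memory block 5.

5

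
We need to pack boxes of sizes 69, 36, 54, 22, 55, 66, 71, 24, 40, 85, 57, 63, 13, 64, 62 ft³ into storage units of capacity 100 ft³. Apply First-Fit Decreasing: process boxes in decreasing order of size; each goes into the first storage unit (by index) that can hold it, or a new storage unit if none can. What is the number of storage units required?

10

Sorted descending: 85, 71, 69, 66, 64, 63, 62, 57, 55, 54, 40, 36, 24, 22, 13.
storage unit 1: place 85 ft³, 15 ft³ left
storage unit 2: place 71 ft³, 29 ft³ left
storage unit 3: place 69 ft³, 31 ft³ left
storage unit 4: place 66 ft³, 34 ft³ left
storage unit 5: place 64 ft³, 36 ft³ left
storage unit 6: place 63 ft³, 37 ft³ left
storage unit 7: place 62 ft³, 38 ft³ left
storage unit 8: place 57 ft³, 43 ft³ left
storage unit 9: place 55 ft³, 45 ft³ left
storage unit 10: place 54 ft³, 46 ft³ left
storage unit 8: place 40 ft³, 3 ft³ left
storage unit 5: place 36 ft³, 0 ft³ left
storage unit 2: place 24 ft³, 5 ft³ left
storage unit 3: place 22 ft³, 9 ft³ left
storage unit 1: place 13 ft³, 2 ft³ left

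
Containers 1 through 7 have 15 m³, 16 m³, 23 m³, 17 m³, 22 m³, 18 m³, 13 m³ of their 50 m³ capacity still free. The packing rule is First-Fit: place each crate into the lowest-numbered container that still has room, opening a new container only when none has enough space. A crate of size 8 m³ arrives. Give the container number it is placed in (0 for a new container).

Containers with room: container 1 (15 m³), container 2 (16 m³), container 3 (23 m³), container 4 (17 m³), container 5 (22 m³), container 6 (18 m³), container 7 (13 m³).
The first with room is container 1.

1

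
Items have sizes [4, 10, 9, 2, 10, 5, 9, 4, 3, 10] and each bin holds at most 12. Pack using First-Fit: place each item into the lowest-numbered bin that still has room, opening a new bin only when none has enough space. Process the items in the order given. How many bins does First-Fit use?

7

Put 4 in bin 1; 8 remain.
Put 10 in bin 2; 2 remain.
Put 9 in bin 3; 3 remain.
Put 2 in bin 1; 6 remain.
Put 10 in bin 4; 2 remain.
Put 5 in bin 1; 1 remain.
Put 9 in bin 5; 3 remain.
Put 4 in bin 6; 8 remain.
Put 3 in bin 3; 0 remain.
Put 10 in bin 7; 2 remain.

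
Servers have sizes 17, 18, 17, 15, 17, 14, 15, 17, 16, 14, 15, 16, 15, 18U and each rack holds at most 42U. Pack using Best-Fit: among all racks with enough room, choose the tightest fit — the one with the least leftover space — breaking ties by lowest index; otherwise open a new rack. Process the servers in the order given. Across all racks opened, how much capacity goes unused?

Put 17U in rack 1; 25U remain.
Put 18U in rack 1; 7U remain.
Put 17U in rack 2; 25U remain.
Put 15U in rack 2; 10U remain.
Put 17U in rack 3; 25U remain.
Put 14U in rack 3; 11U remain.
Put 15U in rack 4; 27U remain.
Put 17U in rack 4; 10U remain.
Put 16U in rack 5; 26U remain.
Put 14U in rack 5; 12U remain.
Put 15U in rack 6; 27U remain.
Put 16U in rack 6; 11U remain.
Put 15U in rack 7; 27U remain.
Put 18U in rack 7; 9U remain.
7 racks × 42U = 294U; used 224U; unused 70U.

70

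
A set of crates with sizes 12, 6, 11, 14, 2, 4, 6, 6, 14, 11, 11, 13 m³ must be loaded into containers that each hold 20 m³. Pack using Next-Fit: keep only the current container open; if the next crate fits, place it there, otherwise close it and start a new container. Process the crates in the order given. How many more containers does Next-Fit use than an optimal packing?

1

Next-Fit: [12,6] [11] [14,2,4] [6,6] [14] [11] [11] [13] → 8 containers.
7 crates exceed 10 m³ (half the capacity), and no two of those can share a container, so at least 7 containers are needed.
An optimal packing achieves that bound: [14,6] [14,6] [13,6] [12,4,2] [11] [11] [11] → 7 containers.
Excess: 8 − 7 = 1.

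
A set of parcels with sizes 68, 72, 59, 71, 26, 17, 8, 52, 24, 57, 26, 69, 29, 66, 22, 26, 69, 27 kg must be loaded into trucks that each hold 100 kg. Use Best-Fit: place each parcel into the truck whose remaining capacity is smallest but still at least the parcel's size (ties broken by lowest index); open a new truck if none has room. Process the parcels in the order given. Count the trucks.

9

truck 1: place 68 kg, 32 kg left
truck 2: place 72 kg, 28 kg left
truck 3: place 59 kg, 41 kg left
truck 4: place 71 kg, 29 kg left
truck 2: place 26 kg, 2 kg left
truck 4: place 17 kg, 12 kg left
truck 4: place 8 kg, 4 kg left
truck 5: place 52 kg, 48 kg left
truck 1: place 24 kg, 8 kg left
truck 6: place 57 kg, 43 kg left
truck 3: place 26 kg, 15 kg left
truck 7: place 69 kg, 31 kg left
truck 7: place 29 kg, 2 kg left
truck 8: place 66 kg, 34 kg left
truck 8: place 22 kg, 12 kg left
truck 6: place 26 kg, 17 kg left
truck 9: place 69 kg, 31 kg left
truck 9: place 27 kg, 4 kg left
Final trucks: [68,24] [72,26] [59,26] [71,17,8] [52] [57,26] [69,29] [66,22] [69,27].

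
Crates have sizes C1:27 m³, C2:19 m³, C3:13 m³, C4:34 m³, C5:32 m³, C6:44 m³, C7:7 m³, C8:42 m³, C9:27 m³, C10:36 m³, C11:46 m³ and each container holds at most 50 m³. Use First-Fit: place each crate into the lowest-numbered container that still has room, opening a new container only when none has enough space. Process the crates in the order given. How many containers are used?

8 containers

Put C1 (27 m³) in container 1; 23 m³ remain.
Put C2 (19 m³) in container 1; 4 m³ remain.
Put C3 (13 m³) in container 2; 37 m³ remain.
Put C4 (34 m³) in container 2; 3 m³ remain.
Put C5 (32 m³) in container 3; 18 m³ remain.
Put C6 (44 m³) in container 4; 6 m³ remain.
Put C7 (7 m³) in container 3; 11 m³ remain.
Put C8 (42 m³) in container 5; 8 m³ remain.
Put C9 (27 m³) in container 6; 23 m³ remain.
Put C10 (36 m³) in container 7; 14 m³ remain.
Put C11 (46 m³) in container 8; 4 m³ remain.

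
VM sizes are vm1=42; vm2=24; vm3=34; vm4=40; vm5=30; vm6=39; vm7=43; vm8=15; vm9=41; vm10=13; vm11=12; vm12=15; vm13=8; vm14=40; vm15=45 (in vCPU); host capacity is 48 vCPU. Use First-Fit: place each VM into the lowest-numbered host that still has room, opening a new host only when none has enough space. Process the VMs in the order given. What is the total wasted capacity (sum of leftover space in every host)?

vm1 (42 vCPU) → host 1 (remaining 6 vCPU)
vm2 (24 vCPU) → host 2 (remaining 24 vCPU)
vm3 (34 vCPU) → host 3 (remaining 14 vCPU)
vm4 (40 vCPU) → host 4 (remaining 8 vCPU)
vm5 (30 vCPU) → host 5 (remaining 18 vCPU)
vm6 (39 vCPU) → host 6 (remaining 9 vCPU)
vm7 (43 vCPU) → host 7 (remaining 5 vCPU)
vm8 (15 vCPU) → host 2 (remaining 9 vCPU)
vm9 (41 vCPU) → host 8 (remaining 7 vCPU)
vm10 (13 vCPU) → host 3 (remaining 1 vCPU)
vm11 (12 vCPU) → host 5 (remaining 6 vCPU)
vm12 (15 vCPU) → host 9 (remaining 33 vCPU)
vm13 (8 vCPU) → host 2 (remaining 1 vCPU)
vm14 (40 vCPU) → host 10 (remaining 8 vCPU)
vm15 (45 vCPU) → host 11 (remaining 3 vCPU)
11 hosts × 48 vCPU = 528 vCPU; used 441 vCPU; unused 87 vCPU.

87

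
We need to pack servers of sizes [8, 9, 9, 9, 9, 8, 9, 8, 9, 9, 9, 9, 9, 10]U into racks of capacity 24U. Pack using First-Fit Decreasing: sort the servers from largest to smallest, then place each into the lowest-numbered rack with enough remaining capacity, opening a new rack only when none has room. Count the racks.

Sorted descending: 10, 9, 9, 9, 9, 9, 9, 9, 9, 9, 9, 8, 8, 8.
Put 10U in rack 1; 14U remain.
Put 9U in rack 1; 5U remain.
Put 9U in rack 2; 15U remain.
Put 9U in rack 2; 6U remain.
Put 9U in rack 3; 15U remain.
Put 9U in rack 3; 6U remain.
Put 9U in rack 4; 15U remain.
Put 9U in rack 4; 6U remain.
Put 9U in rack 5; 15U remain.
Put 9U in rack 5; 6U remain.
Put 9U in rack 6; 15U remain.
Put 8U in rack 6; 7U remain.
Put 8U in rack 7; 16U remain.
Put 8U in rack 7; 8U remain.

7 racks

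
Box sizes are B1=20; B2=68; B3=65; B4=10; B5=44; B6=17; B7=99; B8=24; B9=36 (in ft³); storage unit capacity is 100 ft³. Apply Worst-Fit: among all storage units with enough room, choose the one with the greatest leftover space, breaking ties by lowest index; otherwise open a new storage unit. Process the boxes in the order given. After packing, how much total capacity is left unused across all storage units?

117

B1 (20 ft³) → storage unit 1 (remaining 80 ft³)
B2 (68 ft³) → storage unit 1 (remaining 12 ft³)
B3 (65 ft³) → storage unit 2 (remaining 35 ft³)
B4 (10 ft³) → storage unit 2 (remaining 25 ft³)
B5 (44 ft³) → storage unit 3 (remaining 56 ft³)
B6 (17 ft³) → storage unit 3 (remaining 39 ft³)
B7 (99 ft³) → storage unit 4 (remaining 1 ft³)
B8 (24 ft³) → storage unit 3 (remaining 15 ft³)
B9 (36 ft³) → storage unit 5 (remaining 64 ft³)
5 storage units × 100 ft³ = 500 ft³; used 383 ft³; unused 117 ft³.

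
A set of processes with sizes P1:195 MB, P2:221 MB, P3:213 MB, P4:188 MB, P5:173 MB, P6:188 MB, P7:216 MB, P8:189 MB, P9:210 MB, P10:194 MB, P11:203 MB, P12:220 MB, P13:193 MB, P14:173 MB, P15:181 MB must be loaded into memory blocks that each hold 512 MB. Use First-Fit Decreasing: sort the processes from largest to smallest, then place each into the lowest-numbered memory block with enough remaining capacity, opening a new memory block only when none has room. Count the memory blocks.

Sorted descending: 221, 220, 216, 213, 210, 203, 195, 194, 193, 189, 188, 188, 181, 173, 173.
Put 221 MB in memory block 1; 291 MB remain.
Put 220 MB in memory block 1; 71 MB remain.
Put 216 MB in memory block 2; 296 MB remain.
Put 213 MB in memory block 2; 83 MB remain.
Put 210 MB in memory block 3; 302 MB remain.
Put 203 MB in memory block 3; 99 MB remain.
Put 195 MB in memory block 4; 317 MB remain.
Put 194 MB in memory block 4; 123 MB remain.
Put 193 MB in memory block 5; 319 MB remain.
Put 189 MB in memory block 5; 130 MB remain.
Put 188 MB in memory block 6; 324 MB remain.
Put 188 MB in memory block 6; 136 MB remain.
Put 181 MB in memory block 7; 331 MB remain.
Put 173 MB in memory block 7; 158 MB remain.
Put 173 MB in memory block 8; 339 MB remain.

8 memory blocks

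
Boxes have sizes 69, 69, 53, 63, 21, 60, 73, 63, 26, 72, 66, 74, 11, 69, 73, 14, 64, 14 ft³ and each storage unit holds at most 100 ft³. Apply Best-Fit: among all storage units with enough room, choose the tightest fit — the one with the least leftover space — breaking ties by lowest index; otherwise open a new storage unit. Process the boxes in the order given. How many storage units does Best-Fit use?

13 storage units

Put 69 ft³ in storage unit 1; 31 ft³ remain.
Put 69 ft³ in storage unit 2; 31 ft³ remain.
Put 53 ft³ in storage unit 3; 47 ft³ remain.
Put 63 ft³ in storage unit 4; 37 ft³ remain.
Put 21 ft³ in storage unit 1; 10 ft³ remain.
Put 60 ft³ in storage unit 5; 40 ft³ remain.
Put 73 ft³ in storage unit 6; 27 ft³ remain.
Put 63 ft³ in storage unit 7; 37 ft³ remain.
Put 26 ft³ in storage unit 6; 1 ft³ remain.
Put 72 ft³ in storage unit 8; 28 ft³ remain.
Put 66 ft³ in storage unit 9; 34 ft³ remain.
Put 74 ft³ in storage unit 10; 26 ft³ remain.
Put 11 ft³ in storage unit 10; 15 ft³ remain.
Put 69 ft³ in storage unit 11; 31 ft³ remain.
Put 73 ft³ in storage unit 12; 27 ft³ remain.
Put 14 ft³ in storage unit 10; 1 ft³ remain.
Put 64 ft³ in storage unit 13; 36 ft³ remain.
Put 14 ft³ in storage unit 12; 13 ft³ remain.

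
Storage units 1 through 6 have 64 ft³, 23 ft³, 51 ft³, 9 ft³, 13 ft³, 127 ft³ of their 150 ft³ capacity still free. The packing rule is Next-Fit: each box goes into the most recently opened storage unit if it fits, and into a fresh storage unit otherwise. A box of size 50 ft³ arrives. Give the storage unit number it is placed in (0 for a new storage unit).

6

Next-Fit only looks at storage unit 6, which has 127 ft³ free.
50 ft³ fits there.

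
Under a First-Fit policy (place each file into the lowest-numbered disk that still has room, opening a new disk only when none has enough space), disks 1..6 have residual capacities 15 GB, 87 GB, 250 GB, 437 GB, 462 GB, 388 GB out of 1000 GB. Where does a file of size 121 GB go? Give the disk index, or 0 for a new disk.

Disks with room: disk 3 (250 GB), disk 4 (437 GB), disk 5 (462 GB), disk 6 (388 GB).
The first with room is disk 3.

3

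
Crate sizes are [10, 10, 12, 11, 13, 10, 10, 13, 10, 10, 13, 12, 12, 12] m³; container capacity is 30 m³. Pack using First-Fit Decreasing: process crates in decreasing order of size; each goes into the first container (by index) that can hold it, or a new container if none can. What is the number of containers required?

Sorted descending: 13, 13, 13, 12, 12, 12, 12, 11, 10, 10, 10, 10, 10, 10.
container 1: place 13 m³, 17 m³ left
container 1: place 13 m³, 4 m³ left
container 2: place 13 m³, 17 m³ left
container 2: place 12 m³, 5 m³ left
container 3: place 12 m³, 18 m³ left
container 3: place 12 m³, 6 m³ left
container 4: place 12 m³, 18 m³ left
container 4: place 11 m³, 7 m³ left
container 5: place 10 m³, 20 m³ left
container 5: place 10 m³, 10 m³ left
container 5: place 10 m³, 0 m³ left
container 6: place 10 m³, 20 m³ left
container 6: place 10 m³, 10 m³ left
container 6: place 10 m³, 0 m³ left
Final containers: [13,13] [13,12] [12,12] [12,11] [10,10,10] [10,10,10].

6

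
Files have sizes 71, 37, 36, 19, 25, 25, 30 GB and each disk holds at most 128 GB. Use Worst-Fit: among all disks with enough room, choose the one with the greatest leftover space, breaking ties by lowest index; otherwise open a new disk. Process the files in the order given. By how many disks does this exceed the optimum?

1

Worst-Fit: [71,37] [36,19,25,25] [30] → 3 disks.
Total size 243 GB; any packing needs at least ⌈243/128⌉ = 2 disks.
An optimal packing achieves that bound: [71,37,19] [36,30,25,25] → 2 disks.
Excess: 3 − 2 = 1.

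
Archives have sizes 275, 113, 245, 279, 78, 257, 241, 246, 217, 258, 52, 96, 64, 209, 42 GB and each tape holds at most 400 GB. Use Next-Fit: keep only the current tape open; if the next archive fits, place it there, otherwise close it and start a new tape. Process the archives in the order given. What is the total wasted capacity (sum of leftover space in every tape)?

275 GB → tape 1 (remaining 125 GB)
113 GB → tape 1 (remaining 12 GB)
245 GB → tape 2 (remaining 155 GB)
279 GB → tape 3 (remaining 121 GB)
78 GB → tape 3 (remaining 43 GB)
257 GB → tape 4 (remaining 143 GB)
241 GB → tape 5 (remaining 159 GB)
246 GB → tape 6 (remaining 154 GB)
217 GB → tape 7 (remaining 183 GB)
258 GB → tape 8 (remaining 142 GB)
52 GB → tape 8 (remaining 90 GB)
96 GB → tape 9 (remaining 304 GB)
64 GB → tape 9 (remaining 240 GB)
209 GB → tape 9 (remaining 31 GB)
42 GB → tape 10 (remaining 358 GB)
10 tapes × 400 GB = 4000 GB; used 2672 GB; unused 1328 GB.

1328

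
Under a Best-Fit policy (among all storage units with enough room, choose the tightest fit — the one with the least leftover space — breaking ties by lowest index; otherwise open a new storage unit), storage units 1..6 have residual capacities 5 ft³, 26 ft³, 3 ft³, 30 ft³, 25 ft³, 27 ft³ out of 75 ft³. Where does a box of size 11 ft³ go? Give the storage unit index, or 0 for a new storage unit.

Storage units with room: storage unit 2 (26 ft³), storage unit 4 (30 ft³), storage unit 5 (25 ft³), storage unit 6 (27 ft³).
Tightest fit is storage unit 5 with 25 ft³ free.

5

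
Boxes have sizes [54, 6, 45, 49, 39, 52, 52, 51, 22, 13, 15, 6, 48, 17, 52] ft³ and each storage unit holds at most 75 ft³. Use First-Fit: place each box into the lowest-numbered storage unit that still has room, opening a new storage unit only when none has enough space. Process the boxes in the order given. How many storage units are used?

54 ft³ → storage unit 1 (remaining 21 ft³)
6 ft³ → storage unit 1 (remaining 15 ft³)
45 ft³ → storage unit 2 (remaining 30 ft³)
49 ft³ → storage unit 3 (remaining 26 ft³)
39 ft³ → storage unit 4 (remaining 36 ft³)
52 ft³ → storage unit 5 (remaining 23 ft³)
52 ft³ → storage unit 6 (remaining 23 ft³)
51 ft³ → storage unit 7 (remaining 24 ft³)
22 ft³ → storage unit 2 (remaining 8 ft³)
13 ft³ → storage unit 1 (remaining 2 ft³)
15 ft³ → storage unit 3 (remaining 11 ft³)
6 ft³ → storage unit 2 (remaining 2 ft³)
48 ft³ → storage unit 8 (remaining 27 ft³)
17 ft³ → storage unit 4 (remaining 19 ft³)
52 ft³ → storage unit 9 (remaining 23 ft³)
Final storage units: [54,6,13] [45,22,6] [49,15] [39,17] [52] [52] [51] [48] [52].

9 storage units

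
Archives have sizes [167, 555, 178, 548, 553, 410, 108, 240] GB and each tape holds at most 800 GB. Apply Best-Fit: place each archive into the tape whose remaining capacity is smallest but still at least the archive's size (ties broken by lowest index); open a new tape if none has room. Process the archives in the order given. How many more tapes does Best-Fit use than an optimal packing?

Best-Fit: [167,555] [178,548] [553,108] [410,240] → 4 tapes.
Total size 2759 GB; any packing needs at least ⌈2759/800⌉ = 4 tapes.
So 4 is already optimal.

0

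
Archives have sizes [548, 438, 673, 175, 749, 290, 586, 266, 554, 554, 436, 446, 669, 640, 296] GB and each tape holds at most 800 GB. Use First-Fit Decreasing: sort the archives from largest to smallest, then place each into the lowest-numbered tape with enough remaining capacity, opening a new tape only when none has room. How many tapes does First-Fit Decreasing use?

Sorted descending: 749, 673, 669, 640, 586, 554, 554, 548, 446, 438, 436, 296, 290, 266, 175.
Put 749 GB in tape 1; 51 GB remain.
Put 673 GB in tape 2; 127 GB remain.
Put 669 GB in tape 3; 131 GB remain.
Put 640 GB in tape 4; 160 GB remain.
Put 586 GB in tape 5; 214 GB remain.
Put 554 GB in tape 6; 246 GB remain.
Put 554 GB in tape 7; 246 GB remain.
Put 548 GB in tape 8; 252 GB remain.
Put 446 GB in tape 9; 354 GB remain.
Put 438 GB in tape 10; 362 GB remain.
Put 436 GB in tape 11; 364 GB remain.
Put 296 GB in tape 9; 58 GB remain.
Put 290 GB in tape 10; 72 GB remain.
Put 266 GB in tape 11; 98 GB remain.
Put 175 GB in tape 5; 39 GB remain.
Final tapes: [749] [673] [669] [640] [586,175] [554] [554] [548] [446,296] [438,290] [436,266].

11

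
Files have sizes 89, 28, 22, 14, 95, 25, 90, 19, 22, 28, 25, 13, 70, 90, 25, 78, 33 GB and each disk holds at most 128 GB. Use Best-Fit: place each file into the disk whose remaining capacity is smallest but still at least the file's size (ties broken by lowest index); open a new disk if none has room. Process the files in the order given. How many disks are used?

89 GB → disk 1 (remaining 39 GB)
28 GB → disk 1 (remaining 11 GB)
22 GB → disk 2 (remaining 106 GB)
14 GB → disk 2 (remaining 92 GB)
95 GB → disk 3 (remaining 33 GB)
25 GB → disk 3 (remaining 8 GB)
90 GB → disk 2 (remaining 2 GB)
19 GB → disk 4 (remaining 109 GB)
22 GB → disk 4 (remaining 87 GB)
28 GB → disk 4 (remaining 59 GB)
25 GB → disk 4 (remaining 34 GB)
13 GB → disk 4 (remaining 21 GB)
70 GB → disk 5 (remaining 58 GB)
90 GB → disk 6 (remaining 38 GB)
25 GB → disk 6 (remaining 13 GB)
78 GB → disk 7 (remaining 50 GB)
33 GB → disk 7 (remaining 17 GB)

7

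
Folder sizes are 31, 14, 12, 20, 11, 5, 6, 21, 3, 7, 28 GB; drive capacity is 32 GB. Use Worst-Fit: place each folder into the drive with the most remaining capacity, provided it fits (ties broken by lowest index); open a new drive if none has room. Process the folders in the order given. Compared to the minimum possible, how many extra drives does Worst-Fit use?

1

Worst-Fit: [31] [14,12,5] [20,11] [6,21,3] [7] [28] → 6 drives.
Total size 158 GB; any packing needs at least ⌈158/32⌉ = 5 drives.
An optimal packing achieves that bound: [31] [28,3] [21,11] [20,12] [14,7,6,5] → 5 drives.
Excess: 6 − 5 = 1.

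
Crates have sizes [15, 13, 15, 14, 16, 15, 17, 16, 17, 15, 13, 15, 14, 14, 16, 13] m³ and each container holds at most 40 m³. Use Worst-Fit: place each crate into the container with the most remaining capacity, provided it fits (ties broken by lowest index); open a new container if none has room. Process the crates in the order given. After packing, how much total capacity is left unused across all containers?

Put 15 m³ in container 1; 25 m³ remain.
Put 13 m³ in container 1; 12 m³ remain.
Put 15 m³ in container 2; 25 m³ remain.
Put 14 m³ in container 2; 11 m³ remain.
Put 16 m³ in container 3; 24 m³ remain.
Put 15 m³ in container 3; 9 m³ remain.
Put 17 m³ in container 4; 23 m³ remain.
Put 16 m³ in container 4; 7 m³ remain.
Put 17 m³ in container 5; 23 m³ remain.
Put 15 m³ in container 5; 8 m³ remain.
Put 13 m³ in container 6; 27 m³ remain.
Put 15 m³ in container 6; 12 m³ remain.
Put 14 m³ in container 7; 26 m³ remain.
Put 14 m³ in container 7; 12 m³ remain.
Put 16 m³ in container 8; 24 m³ remain.
Put 13 m³ in container 8; 11 m³ remain.
8 containers × 40 m³ = 320 m³; used 238 m³; unused 82 m³.

82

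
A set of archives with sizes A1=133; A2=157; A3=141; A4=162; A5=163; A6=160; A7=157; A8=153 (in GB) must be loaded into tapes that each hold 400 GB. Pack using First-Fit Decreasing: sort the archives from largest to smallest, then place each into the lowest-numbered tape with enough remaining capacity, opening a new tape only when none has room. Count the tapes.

Sorted descending: 163, 162, 160, 157, 157, 153, 141, 133.
163 GB → tape 1 (remaining 237 GB)
162 GB → tape 1 (remaining 75 GB)
160 GB → tape 2 (remaining 240 GB)
157 GB → tape 2 (remaining 83 GB)
157 GB → tape 3 (remaining 243 GB)
153 GB → tape 3 (remaining 90 GB)
141 GB → tape 4 (remaining 259 GB)
133 GB → tape 4 (remaining 126 GB)
Final tapes: [163,162] [160,157] [157,153] [141,133].

4 tapes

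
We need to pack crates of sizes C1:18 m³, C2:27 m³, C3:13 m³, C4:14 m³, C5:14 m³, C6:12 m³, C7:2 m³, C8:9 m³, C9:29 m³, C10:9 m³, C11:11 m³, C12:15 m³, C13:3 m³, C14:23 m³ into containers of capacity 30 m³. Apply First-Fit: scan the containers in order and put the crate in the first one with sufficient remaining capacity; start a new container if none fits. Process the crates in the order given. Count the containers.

8 containers

Put C1 (18 m³) in container 1; 12 m³ remain.
Put C2 (27 m³) in container 2; 3 m³ remain.
Put C3 (13 m³) in container 3; 17 m³ remain.
Put C4 (14 m³) in container 3; 3 m³ remain.
Put C5 (14 m³) in container 4; 16 m³ remain.
Put C6 (12 m³) in container 1; 0 m³ remain.
Put C7 (2 m³) in container 2; 1 m³ remain.
Put C8 (9 m³) in container 4; 7 m³ remain.
Put C9 (29 m³) in container 5; 1 m³ remain.
Put C10 (9 m³) in container 6; 21 m³ remain.
Put C11 (11 m³) in container 6; 10 m³ remain.
Put C12 (15 m³) in container 7; 15 m³ remain.
Put C13 (3 m³) in container 3; 0 m³ remain.
Put C14 (23 m³) in container 8; 7 m³ remain.
Final containers: [18,12] [27,2] [13,14,3] [14,9] [29] [9,11] [15] [23].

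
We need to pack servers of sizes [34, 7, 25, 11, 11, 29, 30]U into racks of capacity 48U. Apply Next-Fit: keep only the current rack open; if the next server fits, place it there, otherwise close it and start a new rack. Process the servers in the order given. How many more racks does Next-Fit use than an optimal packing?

0

Next-Fit: [34,7] [25,11,11] [29] [30] → 4 racks.
Total size 147U; any packing needs at least ⌈147/48⌉ = 4 racks.
So 4 is already optimal.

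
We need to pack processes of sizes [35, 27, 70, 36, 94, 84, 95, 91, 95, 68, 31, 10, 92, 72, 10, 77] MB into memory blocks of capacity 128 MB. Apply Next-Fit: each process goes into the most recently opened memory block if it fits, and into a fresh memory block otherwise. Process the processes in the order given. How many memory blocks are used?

11

memory block 1: place 35 MB, 93 MB left
memory block 1: place 27 MB, 66 MB left
memory block 2: place 70 MB, 58 MB left
memory block 2: place 36 MB, 22 MB left
memory block 3: place 94 MB, 34 MB left
memory block 4: place 84 MB, 44 MB left
memory block 5: place 95 MB, 33 MB left
memory block 6: place 91 MB, 37 MB left
memory block 7: place 95 MB, 33 MB left
memory block 8: place 68 MB, 60 MB left
memory block 8: place 31 MB, 29 MB left
memory block 8: place 10 MB, 19 MB left
memory block 9: place 92 MB, 36 MB left
memory block 10: place 72 MB, 56 MB left
memory block 10: place 10 MB, 46 MB left
memory block 11: place 77 MB, 51 MB left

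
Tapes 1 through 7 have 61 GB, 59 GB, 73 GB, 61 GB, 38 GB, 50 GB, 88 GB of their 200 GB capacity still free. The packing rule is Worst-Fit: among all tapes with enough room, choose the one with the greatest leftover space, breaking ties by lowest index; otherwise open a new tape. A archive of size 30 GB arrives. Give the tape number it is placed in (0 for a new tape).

7

Tapes with room: tape 1 (61 GB), tape 2 (59 GB), tape 3 (73 GB), tape 4 (61 GB), tape 5 (38 GB), tape 6 (50 GB), tape 7 (88 GB).
Most room is tape 7 with 88 GB free.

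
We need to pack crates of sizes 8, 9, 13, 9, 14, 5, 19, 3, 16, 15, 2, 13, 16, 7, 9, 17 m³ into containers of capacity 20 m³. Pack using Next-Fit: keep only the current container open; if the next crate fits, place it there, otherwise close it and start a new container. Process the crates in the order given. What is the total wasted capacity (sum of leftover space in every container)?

container 1: place 8 m³, 12 m³ left
container 1: place 9 m³, 3 m³ left
container 2: place 13 m³, 7 m³ left
container 3: place 9 m³, 11 m³ left
container 4: place 14 m³, 6 m³ left
container 4: place 5 m³, 1 m³ left
container 5: place 19 m³, 1 m³ left
container 6: place 3 m³, 17 m³ left
container 6: place 16 m³, 1 m³ left
container 7: place 15 m³, 5 m³ left
container 7: place 2 m³, 3 m³ left
container 8: place 13 m³, 7 m³ left
container 9: place 16 m³, 4 m³ left
container 10: place 7 m³, 13 m³ left
container 10: place 9 m³, 4 m³ left
container 11: place 17 m³, 3 m³ left
11 containers × 20 m³ = 220 m³; used 175 m³; unused 45 m³.

45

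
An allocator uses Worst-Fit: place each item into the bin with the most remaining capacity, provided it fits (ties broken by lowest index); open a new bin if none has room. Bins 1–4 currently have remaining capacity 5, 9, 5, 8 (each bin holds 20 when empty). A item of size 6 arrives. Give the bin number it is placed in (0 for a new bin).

2

Bins with room: bin 2 (9), bin 4 (8).
Most room is bin 2 with 9 free.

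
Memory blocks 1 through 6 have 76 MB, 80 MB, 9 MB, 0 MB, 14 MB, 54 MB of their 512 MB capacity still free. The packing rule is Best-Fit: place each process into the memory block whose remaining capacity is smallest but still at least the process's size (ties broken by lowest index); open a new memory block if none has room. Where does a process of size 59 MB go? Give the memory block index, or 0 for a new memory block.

Memory blocks with room: memory block 1 (76 MB), memory block 2 (80 MB).
Tightest fit is memory block 1 with 76 MB free.

1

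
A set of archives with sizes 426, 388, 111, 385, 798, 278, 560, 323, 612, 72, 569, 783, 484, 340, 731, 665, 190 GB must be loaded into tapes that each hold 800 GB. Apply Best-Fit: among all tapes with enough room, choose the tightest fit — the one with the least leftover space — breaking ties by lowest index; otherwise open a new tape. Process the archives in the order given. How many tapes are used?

12

tape 1: place 426 GB, 374 GB left
tape 2: place 388 GB, 412 GB left
tape 1: place 111 GB, 263 GB left
tape 2: place 385 GB, 27 GB left
tape 3: place 798 GB, 2 GB left
tape 4: place 278 GB, 522 GB left
tape 5: place 560 GB, 240 GB left
tape 4: place 323 GB, 199 GB left
tape 6: place 612 GB, 188 GB left
tape 6: place 72 GB, 116 GB left
tape 7: place 569 GB, 231 GB left
tape 8: place 783 GB, 17 GB left
tape 9: place 484 GB, 316 GB left
tape 10: place 340 GB, 460 GB left
tape 11: place 731 GB, 69 GB left
tape 12: place 665 GB, 135 GB left
tape 4: place 190 GB, 9 GB left
Final tapes: [426,111] [388,385] [798] [278,323,190] [560] [612,72] [569] [783] [484] [340] [731] [665].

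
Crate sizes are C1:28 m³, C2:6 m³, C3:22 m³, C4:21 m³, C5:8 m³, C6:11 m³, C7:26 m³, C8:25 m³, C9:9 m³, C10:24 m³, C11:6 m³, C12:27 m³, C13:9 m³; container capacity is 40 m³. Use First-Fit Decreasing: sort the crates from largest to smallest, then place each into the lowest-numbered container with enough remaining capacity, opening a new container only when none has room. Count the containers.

Sorted descending: 28, 27, 26, 25, 24, 22, 21, 11, 9, 9, 8, 6, 6.
28 m³ → container 1 (remaining 12 m³)
27 m³ → container 2 (remaining 13 m³)
26 m³ → container 3 (remaining 14 m³)
25 m³ → container 4 (remaining 15 m³)
24 m³ → container 5 (remaining 16 m³)
22 m³ → container 6 (remaining 18 m³)
21 m³ → container 7 (remaining 19 m³)
11 m³ → container 1 (remaining 1 m³)
9 m³ → container 2 (remaining 4 m³)
9 m³ → container 3 (remaining 5 m³)
8 m³ → container 4 (remaining 7 m³)
6 m³ → container 4 (remaining 1 m³)
6 m³ → container 5 (remaining 10 m³)

7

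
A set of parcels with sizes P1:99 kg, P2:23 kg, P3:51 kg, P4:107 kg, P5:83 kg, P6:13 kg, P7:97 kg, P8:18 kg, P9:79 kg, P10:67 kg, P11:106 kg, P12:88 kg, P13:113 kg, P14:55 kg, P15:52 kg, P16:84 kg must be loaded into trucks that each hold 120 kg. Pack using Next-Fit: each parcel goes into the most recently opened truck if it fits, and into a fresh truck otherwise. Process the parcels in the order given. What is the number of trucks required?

12

truck 1: place P1 (99 kg), 21 kg left
truck 2: place P2 (23 kg), 97 kg left
truck 2: place P3 (51 kg), 46 kg left
truck 3: place P4 (107 kg), 13 kg left
truck 4: place P5 (83 kg), 37 kg left
truck 4: place P6 (13 kg), 24 kg left
truck 5: place P7 (97 kg), 23 kg left
truck 5: place P8 (18 kg), 5 kg left
truck 6: place P9 (79 kg), 41 kg left
truck 7: place P10 (67 kg), 53 kg left
truck 8: place P11 (106 kg), 14 kg left
truck 9: place P12 (88 kg), 32 kg left
truck 10: place P13 (113 kg), 7 kg left
truck 11: place P14 (55 kg), 65 kg left
truck 11: place P15 (52 kg), 13 kg left
truck 12: place P16 (84 kg), 36 kg left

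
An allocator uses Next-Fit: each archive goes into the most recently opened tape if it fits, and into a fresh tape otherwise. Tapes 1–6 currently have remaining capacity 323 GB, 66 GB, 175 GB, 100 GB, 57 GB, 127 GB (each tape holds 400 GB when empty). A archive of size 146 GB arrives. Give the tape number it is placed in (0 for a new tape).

Next-Fit only looks at tape 6, which has 127 GB free.
146 GB does not fit, so a new tape is opened.

0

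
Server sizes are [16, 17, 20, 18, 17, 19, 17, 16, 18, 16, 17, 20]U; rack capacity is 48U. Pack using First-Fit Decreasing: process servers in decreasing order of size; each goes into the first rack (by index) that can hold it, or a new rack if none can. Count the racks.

Sorted descending: 20, 20, 19, 18, 18, 17, 17, 17, 17, 16, 16, 16.
20U → rack 1 (remaining 28U)
20U → rack 1 (remaining 8U)
19U → rack 2 (remaining 29U)
18U → rack 2 (remaining 11U)
18U → rack 3 (remaining 30U)
17U → rack 3 (remaining 13U)
17U → rack 4 (remaining 31U)
17U → rack 4 (remaining 14U)
17U → rack 5 (remaining 31U)
16U → rack 5 (remaining 15U)
16U → rack 6 (remaining 32U)
16U → rack 6 (remaining 16U)

6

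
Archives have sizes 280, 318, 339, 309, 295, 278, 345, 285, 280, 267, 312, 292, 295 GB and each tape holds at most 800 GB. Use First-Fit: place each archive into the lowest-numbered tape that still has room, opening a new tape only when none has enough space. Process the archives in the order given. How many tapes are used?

Put 280 GB in tape 1; 520 GB remain.
Put 318 GB in tape 1; 202 GB remain.
Put 339 GB in tape 2; 461 GB remain.
Put 309 GB in tape 2; 152 GB remain.
Put 295 GB in tape 3; 505 GB remain.
Put 278 GB in tape 3; 227 GB remain.
Put 345 GB in tape 4; 455 GB remain.
Put 285 GB in tape 4; 170 GB remain.
Put 280 GB in tape 5; 520 GB remain.
Put 267 GB in tape 5; 253 GB remain.
Put 312 GB in tape 6; 488 GB remain.
Put 292 GB in tape 6; 196 GB remain.
Put 295 GB in tape 7; 505 GB remain.

7 tapes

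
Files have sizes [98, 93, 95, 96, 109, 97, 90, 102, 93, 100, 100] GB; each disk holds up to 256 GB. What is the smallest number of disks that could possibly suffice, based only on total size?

5 disks

Total size = 98 + 93 + 95 + 96 + 109 + 97 + 90 + 102 + 93 + 100 + 100 = 1073 GB.
⌈1073 / 256⌉ = 5.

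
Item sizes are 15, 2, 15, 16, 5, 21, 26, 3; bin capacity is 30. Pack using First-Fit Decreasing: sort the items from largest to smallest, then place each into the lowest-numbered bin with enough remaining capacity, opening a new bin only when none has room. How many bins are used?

Sorted descending: 26, 21, 16, 15, 15, 5, 3, 2.
bin 1: place 26, 4 left
bin 2: place 21, 9 left
bin 3: place 16, 14 left
bin 4: place 15, 15 left
bin 4: place 15, 0 left
bin 2: place 5, 4 left
bin 1: place 3, 1 left
bin 2: place 2, 2 left
Final bins: [26,3] [21,5,2] [16] [15,15].

4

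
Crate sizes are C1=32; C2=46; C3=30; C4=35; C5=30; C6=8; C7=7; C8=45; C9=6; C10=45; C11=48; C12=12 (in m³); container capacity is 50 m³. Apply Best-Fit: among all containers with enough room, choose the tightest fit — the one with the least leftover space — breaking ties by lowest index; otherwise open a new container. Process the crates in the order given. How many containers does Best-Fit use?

8 containers

container 1: place C1 (32 m³), 18 m³ left
container 2: place C2 (46 m³), 4 m³ left
container 3: place C3 (30 m³), 20 m³ left
container 4: place C4 (35 m³), 15 m³ left
container 5: place C5 (30 m³), 20 m³ left
container 4: place C6 (8 m³), 7 m³ left
container 4: place C7 (7 m³), 0 m³ left
container 6: place C8 (45 m³), 5 m³ left
container 1: place C9 (6 m³), 12 m³ left
container 7: place C10 (45 m³), 5 m³ left
container 8: place C11 (48 m³), 2 m³ left
container 1: place C12 (12 m³), 0 m³ left
Final containers: [32,6,12] [46] [30] [35,8,7] [30] [45] [45] [48].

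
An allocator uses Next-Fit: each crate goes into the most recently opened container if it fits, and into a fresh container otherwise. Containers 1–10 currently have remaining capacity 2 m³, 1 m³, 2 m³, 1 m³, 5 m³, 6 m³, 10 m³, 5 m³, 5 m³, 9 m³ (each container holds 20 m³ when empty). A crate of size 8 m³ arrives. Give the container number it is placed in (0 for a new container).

Next-Fit only looks at container 10, which has 9 m³ free.
8 m³ fits there.

10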